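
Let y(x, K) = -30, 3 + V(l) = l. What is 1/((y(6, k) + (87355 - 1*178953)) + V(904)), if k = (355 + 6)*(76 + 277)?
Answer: -1/90727 ≈ -1.1022e-5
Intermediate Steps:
V(l) = -3 + l
k = 127433 (k = 361*353 = 127433)
1/((y(6, k) + (87355 - 1*178953)) + V(904)) = 1/((-30 + (87355 - 1*178953)) + (-3 + 904)) = 1/((-30 + (87355 - 178953)) + 901) = 1/((-30 - 91598) + 901) = 1/(-91628 + 901) = 1/(-90727) = -1/90727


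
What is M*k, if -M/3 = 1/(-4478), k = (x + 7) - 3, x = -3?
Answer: 3/4478 ≈ 0.00066994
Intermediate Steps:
k = 1 (k = (-3 + 7) - 3 = 4 - 3 = 1)
M = 3/4478 (M = -3/(-4478) = -3*(-1/4478) = 3/4478 ≈ 0.00066994)
M*k = (3/4478)*1 = 3/4478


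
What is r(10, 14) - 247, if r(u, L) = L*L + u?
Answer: -41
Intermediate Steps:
r(u, L) = u + L² (r(u, L) = L² + u = u + L²)
r(10, 14) - 247 = (10 + 14²) - 247 = (10 + 196) - 247 = 206 - 247 = -41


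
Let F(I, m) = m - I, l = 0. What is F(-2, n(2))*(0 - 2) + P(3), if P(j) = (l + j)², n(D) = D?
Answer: 1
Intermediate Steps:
P(j) = j² (P(j) = (0 + j)² = j²)
F(-2, n(2))*(0 - 2) + P(3) = (2 - 1*(-2))*(0 - 2) + 3² = (2 + 2)*(-2) + 9 = 4*(-2) + 9 = -8 + 9 = 1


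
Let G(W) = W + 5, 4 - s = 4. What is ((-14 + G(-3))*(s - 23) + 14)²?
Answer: 84100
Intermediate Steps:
s = 0 (s = 4 - 1*4 = 4 - 4 = 0)
G(W) = 5 + W
((-14 + G(-3))*(s - 23) + 14)² = ((-14 + (5 - 3))*(0 - 23) + 14)² = ((-14 + 2)*(-23) + 14)² = (-12*(-23) + 14)² = (276 + 14)² = 290² = 84100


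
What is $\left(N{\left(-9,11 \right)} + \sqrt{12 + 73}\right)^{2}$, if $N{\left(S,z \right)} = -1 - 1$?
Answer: $\left(2 - \sqrt{85}\right)^{2} \approx 52.122$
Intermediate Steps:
$N{\left(S,z \right)} = -2$ ($N{\left(S,z \right)} = -1 - 1 = -2$)
$\left(N{\left(-9,11 \right)} + \sqrt{12 + 73}\right)^{2} = \left(-2 + \sqrt{12 + 73}\right)^{2} = \left(-2 + \sqrt{85}\right)^{2}$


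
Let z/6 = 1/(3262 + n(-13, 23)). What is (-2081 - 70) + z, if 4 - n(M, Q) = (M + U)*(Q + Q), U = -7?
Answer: -4502040/2093 ≈ -2151.0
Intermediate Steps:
n(M, Q) = 4 - 2*Q*(-7 + M) (n(M, Q) = 4 - (M - 7)*(Q + Q) = 4 - (-7 + M)*2*Q = 4 - 2*Q*(-7 + M))
z = 3/2093 (z = 6/(3262 + (4 + 14*23 - 2*(-13)*23)) = 6/(3262 + (4 + 322 + 598)) = 6/(3262 + 924) = 6/4186 = 6*(1/4186) = 3/2093 ≈ 0.0014334)
(-2081 - 70) + z = (-2081 - 70) + 3/2093 = -2151 + 3/2093 = -4502040/2093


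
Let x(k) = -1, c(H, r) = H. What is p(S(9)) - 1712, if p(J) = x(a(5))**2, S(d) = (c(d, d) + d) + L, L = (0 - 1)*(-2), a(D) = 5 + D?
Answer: -1711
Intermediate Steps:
L = 2 (L = -1*(-2) = 2)
S(d) = 2 + 2*d (S(d) = (d + d) + 2 = 2*d + 2 = 2 + 2*d)
p(J) = 1 (p(J) = (-1)**2 = 1)
p(S(9)) - 1712 = 1 - 1712 = -1711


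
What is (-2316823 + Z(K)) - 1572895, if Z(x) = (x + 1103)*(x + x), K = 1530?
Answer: 4167262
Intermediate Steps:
Z(x) = 2*x*(1103 + x) (Z(x) = (1103 + x)*(2*x) = 2*x*(1103 + x))
(-2316823 + Z(K)) - 1572895 = (-2316823 + 2*1530*(1103 + 1530)) - 1572895 = (-2316823 + 2*1530*2633) - 1572895 = (-2316823 + 8056980) - 1572895 = 5740157 - 1572895 = 4167262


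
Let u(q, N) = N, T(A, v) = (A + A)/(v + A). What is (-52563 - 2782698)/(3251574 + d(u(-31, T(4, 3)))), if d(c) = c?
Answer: -19846827/22761026 ≈ -0.87197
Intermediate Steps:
T(A, v) = 2*A/(A + v) (T(A, v) = (2*A)/(A + v) = 2*A/(A + v))
(-52563 - 2782698)/(3251574 + d(u(-31, T(4, 3)))) = (-52563 - 2782698)/(3251574 + 2*4/(4 + 3)) = -2835261/(3251574 + 2*4/7) = -2835261/(3251574 + 2*4*(⅐)) = -2835261/(3251574 + 8/7) = -2835261/22761026/7 = -2835261*7/22761026 = -19846827/22761026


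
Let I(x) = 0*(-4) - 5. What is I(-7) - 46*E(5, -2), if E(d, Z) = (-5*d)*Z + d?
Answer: -2535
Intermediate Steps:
E(d, Z) = d - 5*Z*d (E(d, Z) = -5*Z*d + d = d - 5*Z*d)
I(x) = -5 (I(x) = 0 - 5 = -5)
I(-7) - 46*E(5, -2) = -5 - 230*(1 - 5*(-2)) = -5 - 230*(1 + 10) = -5 - 230*11 = -5 - 46*55 = -5 - 2530 = -2535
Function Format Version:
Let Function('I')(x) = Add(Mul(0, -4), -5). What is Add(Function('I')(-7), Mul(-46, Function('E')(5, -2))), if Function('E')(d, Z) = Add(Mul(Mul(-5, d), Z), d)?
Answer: -2535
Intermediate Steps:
Function('E')(d, Z) = Add(d, Mul(-5, Z, d)) (Function('E')(d, Z) = Add(Mul(-5, Z, d), d) = Add(d, Mul(-5, Z, d)))
Function('I')(x) = -5 (Function('I')(x) = Add(0, -5) = -5)
Add(Function('I')(-7), Mul(-46, Function('E')(5, -2))) = Add(-5, Mul(-46, Mul(5, Add(1, Mul(-5, -2))))) = Add(-5, Mul(-46, Mul(5, Add(1, 10)))) = Add(-5, Mul(-46, Mul(5, 11))) = Add(-5, Mul(-46, 55)) = Add(-5, -2530) = -2535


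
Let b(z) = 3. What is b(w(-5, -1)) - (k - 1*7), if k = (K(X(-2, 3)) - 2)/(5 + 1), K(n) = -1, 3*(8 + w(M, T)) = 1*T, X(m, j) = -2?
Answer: 21/2 ≈ 10.500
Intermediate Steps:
w(M, T) = -8 + T/3 (w(M, T) = -8 + (1*T)/3 = -8 + T/3)
k = -½ (k = (-1 - 2)/(5 + 1) = -3/6 = -3*⅙ = -½ ≈ -0.50000)
b(w(-5, -1)) - (k - 1*7) = 3 - (-½ - 1*7) = 3 - (-½ - 7) = 3 - 1*(-15/2) = 3 + 15/2 = 21/2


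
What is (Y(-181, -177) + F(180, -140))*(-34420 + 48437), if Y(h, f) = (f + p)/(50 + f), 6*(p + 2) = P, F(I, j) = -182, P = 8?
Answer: -964495753/381 ≈ -2.5315e+6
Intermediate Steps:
p = -⅔ (p = -2 + (⅙)*8 = -2 + 4/3 = -⅔ ≈ -0.66667)
Y(h, f) = (-⅔ + f)/(50 + f) (Y(h, f) = (f - ⅔)/(50 + f) = (-⅔ + f)/(50 + f))
(Y(-181, -177) + F(180, -140))*(-34420 + 48437) = ((-⅔ - 177)/(50 - 177) - 182)*(-34420 + 48437) = (-533/3/(-127) - 182)*14017 = (-1/127*(-533/3) - 182)*14017 = (533/381 - 182)*14017 = -68809/381*14017 = -964495753/381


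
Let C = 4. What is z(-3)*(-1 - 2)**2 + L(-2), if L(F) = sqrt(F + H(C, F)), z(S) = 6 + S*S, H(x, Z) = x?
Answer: 135 + sqrt(2) ≈ 136.41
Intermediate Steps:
z(S) = 6 + S**2
L(F) = sqrt(4 + F) (L(F) = sqrt(F + 4) = sqrt(4 + F))
z(-3)*(-1 - 2)**2 + L(-2) = (6 + (-3)**2)*(-1 - 2)**2 + sqrt(4 - 2) = (6 + 9)*(-3)**2 + sqrt(2) = 15*9 + sqrt(2) = 135 + sqrt(2)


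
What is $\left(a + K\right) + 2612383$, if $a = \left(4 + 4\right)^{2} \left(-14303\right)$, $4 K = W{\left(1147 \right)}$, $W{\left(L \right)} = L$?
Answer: $\frac{6789111}{4} \approx 1.6973 \cdot 10^{6}$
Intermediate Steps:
$K = \frac{1147}{4}$ ($K = \frac{1}{4} \cdot 1147 = \frac{1147}{4} \approx 286.75$)
$a = -915392$ ($a = 8^{2} \left(-14303\right) = 64 \left(-14303\right) = -915392$)
$\left(a + K\right) + 2612383 = \left(-915392 + \frac{1147}{4}\right) + 2612383 = - \frac{3660421}{4} + 2612383 = \frac{6789111}{4}$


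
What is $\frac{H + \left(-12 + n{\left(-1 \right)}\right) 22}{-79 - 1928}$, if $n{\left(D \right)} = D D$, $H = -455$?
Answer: $\frac{697}{2007} \approx 0.34728$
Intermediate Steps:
$n{\left(D \right)} = D^{2}$
$\frac{H + \left(-12 + n{\left(-1 \right)}\right) 22}{-79 - 1928} = \frac{-455 + \left(-12 + \left(-1\right)^{2}\right) 22}{-79 - 1928} = \frac{-455 + \left(-12 + 1\right) 22}{-2007} = \left(-455 - 242\right) \left(- \frac{1}{2007}\right) = \left(-697\right) \left(- \frac{1}{2007}\right) = \frac{697}{2007}$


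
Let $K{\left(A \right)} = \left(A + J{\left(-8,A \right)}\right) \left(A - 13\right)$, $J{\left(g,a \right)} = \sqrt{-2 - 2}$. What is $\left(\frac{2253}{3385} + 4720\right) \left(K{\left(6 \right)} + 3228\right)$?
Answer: $\frac{50910537258}{3385} - \frac{223712342 i}{3385} \approx 1.504 \cdot 10^{7} - 66089.0 i$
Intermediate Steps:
$J{\left(g,a \right)} = 2 i$ ($J{\left(g,a \right)} = \sqrt{-4} = 2 i$)
$K{\left(A \right)} = \left(-13 + A\right) \left(A + 2 i\right)$ ($K{\left(A \right)} = \left(A + 2 i\right) \left(A - 13\right) = \left(A + 2 i\right) \left(-13 + A\right) = \left(-13 + A\right) \left(A + 2 i\right)$)
$\left(\frac{2253}{3385} + 4720\right) \left(K{\left(6 \right)} + 3228\right) = \left(\frac{2253}{3385} + 4720\right) \left(\left(6^{2} - 26 i + 6 \left(-13 + 2 i\right)\right) + 3228\right) = \left(2253 \cdot \frac{1}{3385} + 4720\right) \left(\left(36 - 26 i - \left(78 - 12 i\right)\right) + 3228\right) = \left(\frac{2253}{3385} + 4720\right) \left(\left(-42 - 14 i\right) + 3228\right) = \frac{15979453 \left(3186 - 14 i\right)}{3385} = \frac{50910537258}{3385} - \frac{223712342 i}{3385}$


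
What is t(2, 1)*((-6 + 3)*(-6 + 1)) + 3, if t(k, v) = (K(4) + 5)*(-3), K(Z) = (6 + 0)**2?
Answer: -1842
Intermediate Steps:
K(Z) = 36 (K(Z) = 6**2 = 36)
t(k, v) = -123 (t(k, v) = (36 + 5)*(-3) = 41*(-3) = -123)
t(2, 1)*((-6 + 3)*(-6 + 1)) + 3 = -123*(-6 + 3)*(-6 + 1) + 3 = -(-369)*(-5) + 3 = -123*15 + 3 = -1845 + 3 = -1842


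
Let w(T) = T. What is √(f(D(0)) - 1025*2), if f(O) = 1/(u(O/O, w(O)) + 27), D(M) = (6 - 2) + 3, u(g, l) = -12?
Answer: I*√461235/15 ≈ 45.276*I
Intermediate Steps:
D(M) = 7 (D(M) = 4 + 3 = 7)
f(O) = 1/15 (f(O) = 1/(-12 + 27) = 1/15)
√(f(D(0)) - 1025*2) = √(1/15 - 1025*2) = √(1/15 - 2050) = √(-30749/15) = I*√461235/15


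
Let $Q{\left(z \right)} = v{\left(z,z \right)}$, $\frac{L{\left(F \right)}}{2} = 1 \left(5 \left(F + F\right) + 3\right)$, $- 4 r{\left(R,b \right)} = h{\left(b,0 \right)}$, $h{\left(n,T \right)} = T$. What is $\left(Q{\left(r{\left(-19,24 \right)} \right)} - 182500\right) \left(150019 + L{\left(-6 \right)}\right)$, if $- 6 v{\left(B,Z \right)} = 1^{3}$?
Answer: $- \frac{164146124905}{6} \approx -2.7358 \cdot 10^{10}$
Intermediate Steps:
$r{\left(R,b \right)} = 0$ ($r{\left(R,b \right)} = \left(- \frac{1}{4}\right) 0 = 0$)
$L{\left(F \right)} = 6 + 20 F$ ($L{\left(F \right)} = 2 \cdot 1 \left(5 \left(F + F\right) + 3\right) = 2 \cdot 1 \left(5 \cdot 2 F + 3\right) = 2 \cdot 1 \left(10 F + 3\right) = 2 \cdot 1 \left(3 + 10 F\right) = 2 \left(3 + 10 F\right) = 6 + 20 F$)
$v{\left(B,Z \right)} = - \frac{1}{6}$ ($v{\left(B,Z \right)} = - \frac{1^{3}}{6} = \left(- \frac{1}{6}\right) 1 = - \frac{1}{6}$)
$Q{\left(z \right)} = - \frac{1}{6}$
$\left(Q{\left(r{\left(-19,24 \right)} \right)} - 182500\right) \left(150019 + L{\left(-6 \right)}\right) = \left(- \frac{1}{6} - 182500\right) \left(150019 + \left(6 + 20 \left(-6\right)\right)\right) = - \frac{1095001 \left(150019 + \left(6 - 120\right)\right)}{6} = - \frac{1095001 \left(150019 - 114\right)}{6} = \left(- \frac{1095001}{6}\right) 149905 = - \frac{164146124905}{6}$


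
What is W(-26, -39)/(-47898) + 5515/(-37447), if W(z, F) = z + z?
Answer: -131105113/896818203 ≈ -0.14619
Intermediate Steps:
W(z, F) = 2*z
W(-26, -39)/(-47898) + 5515/(-37447) = (2*(-26))/(-47898) + 5515/(-37447) = -52*(-1/47898) + 5515*(-1/37447) = 26/23949 - 5515/37447 = -131105113/896818203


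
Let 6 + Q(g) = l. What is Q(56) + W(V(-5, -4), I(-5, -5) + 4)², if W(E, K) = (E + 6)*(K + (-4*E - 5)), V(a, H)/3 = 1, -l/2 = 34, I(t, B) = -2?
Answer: 18151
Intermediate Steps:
l = -68 (l = -2*34 = -68)
V(a, H) = 3 (V(a, H) = 3*1 = 3)
W(E, K) = (6 + E)*(-5 + K - 4*E) (W(E, K) = (6 + E)*(K + (-5 - 4*E)) = (6 + E)*(-5 + K - 4*E))
Q(g) = -74 (Q(g) = -6 - 68 = -74)
Q(56) + W(V(-5, -4), I(-5, -5) + 4)² = -74 + (-30 - 29*3 - 4*3² + 6*(-2 + 4) + 3*(-2 + 4))² = -74 + (-30 - 87 - 4*9 + 6*2 + 3*2)² = -74 + (-30 - 87 - 36 + 12 + 6)² = -74 + (-135)² = -74 + 18225 = 18151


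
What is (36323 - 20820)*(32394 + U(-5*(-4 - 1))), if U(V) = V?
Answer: 502591757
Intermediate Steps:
(36323 - 20820)*(32394 + U(-5*(-4 - 1))) = (36323 - 20820)*(32394 - 5*(-4 - 1)) = 15503*(32394 - 5*(-5)) = 15503*(32394 + 25) = 15503*32419 = 502591757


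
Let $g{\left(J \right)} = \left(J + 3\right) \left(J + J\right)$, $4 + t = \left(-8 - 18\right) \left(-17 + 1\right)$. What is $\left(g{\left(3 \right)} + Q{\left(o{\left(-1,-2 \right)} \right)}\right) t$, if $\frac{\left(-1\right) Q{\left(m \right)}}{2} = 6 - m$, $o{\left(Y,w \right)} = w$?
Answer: $8240$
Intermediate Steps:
$Q{\left(m \right)} = -12 + 2 m$ ($Q{\left(m \right)} = - 2 \left(6 - m\right) = -12 + 2 m$)
$t = 412$ ($t = -4 + \left(-8 - 18\right) \left(-17 + 1\right) = -4 - -416 = -4 + 416 = 412$)
$g{\left(J \right)} = 2 J \left(3 + J\right)$ ($g{\left(J \right)} = \left(3 + J\right) 2 J = 2 J \left(3 + J\right)$)
$\left(g{\left(3 \right)} + Q{\left(o{\left(-1,-2 \right)} \right)}\right) t = \left(2 \cdot 3 \left(3 + 3\right) + \left(-12 + 2 \left(-2\right)\right)\right) 412 = \left(2 \cdot 3 \cdot 6 - 16\right) 412 = \left(36 - 16\right) 412 = 20 \cdot 412 = 8240$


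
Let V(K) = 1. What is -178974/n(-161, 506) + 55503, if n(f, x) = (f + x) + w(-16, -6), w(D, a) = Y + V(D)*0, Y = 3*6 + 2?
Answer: 20079621/365 ≈ 55013.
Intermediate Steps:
Y = 20 (Y = 18 + 2 = 20)
w(D, a) = 20 (w(D, a) = 20 + 1*0 = 20 + 0 = 20)
n(f, x) = 20 + f + x (n(f, x) = (f + x) + 20 = 20 + f + x)
-178974/n(-161, 506) + 55503 = -178974/(20 - 161 + 506) + 55503 = -178974/365 + 55503 = 20079621/365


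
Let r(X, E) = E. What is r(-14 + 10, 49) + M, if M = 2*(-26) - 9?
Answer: -12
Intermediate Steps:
M = -61 (M = -52 - 9 = -61)
r(-14 + 10, 49) + M = 49 - 61 = -12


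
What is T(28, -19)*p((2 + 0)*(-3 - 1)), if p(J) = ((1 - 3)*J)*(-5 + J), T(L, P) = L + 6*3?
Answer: -9568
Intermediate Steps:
T(L, P) = 18 + L (T(L, P) = L + 18 = 18 + L)
p(J) = -2*J*(-5 + J) (p(J) = (-2*J)*(-5 + J) = -2*J*(-5 + J))
T(28, -19)*p((2 + 0)*(-3 - 1)) = (18 + 28)*(2*((2 + 0)*(-3 - 1))*(5 - (2 + 0)*(-3 - 1))) = 46*(2*(2*(-4))*(5 - 2*(-4))) = 46*(2*(-8)*(5 - 1*(-8))) = 46*(2*(-8)*(5 + 8)) = 46*(2*(-8)*13) = 46*(-208) = -9568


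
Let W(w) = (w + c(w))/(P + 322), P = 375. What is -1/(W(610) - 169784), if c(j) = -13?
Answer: 697/118338851 ≈ 5.8899e-6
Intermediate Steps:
W(w) = -13/697 + w/697 (W(w) = (w - 13)/(375 + 322) = (-13 + w)/697 = (-13 + w)*(1/697) = -13/697 + w/697)
-1/(W(610) - 169784) = -1/((-13/697 + (1/697)*610) - 169784) = -1/((-13/697 + 610/697) - 169784) = -1/(597/697 - 169784) = -1/(-118338851/697) = -1*(-697/118338851) = 697/118338851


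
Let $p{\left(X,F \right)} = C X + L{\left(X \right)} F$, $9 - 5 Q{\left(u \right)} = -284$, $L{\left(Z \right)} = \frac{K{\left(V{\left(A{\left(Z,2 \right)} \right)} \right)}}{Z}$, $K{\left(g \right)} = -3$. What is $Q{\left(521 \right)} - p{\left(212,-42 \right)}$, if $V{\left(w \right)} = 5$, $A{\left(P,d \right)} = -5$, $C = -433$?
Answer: $\frac{48682623}{530} \approx 91854.0$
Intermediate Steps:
$L{\left(Z \right)} = - \frac{3}{Z}$
$Q{\left(u \right)} = \frac{293}{5}$ ($Q{\left(u \right)} = \frac{9}{5} - - \frac{284}{5} = \frac{9}{5} + \frac{284}{5} = \frac{293}{5}$)
$p{\left(X,F \right)} = - 433 X - \frac{3 F}{X}$ ($p{\left(X,F \right)} = - 433 X + - \frac{3}{X} F = - 433 X - \frac{3 F}{X}$)
$Q{\left(521 \right)} - p{\left(212,-42 \right)} = \frac{293}{5} - \left(\left(-433\right) 212 - - \frac{126}{212}\right) = \frac{293}{5} - \left(-91796 - \left(-126\right) \frac{1}{212}\right) = \frac{293}{5} - \left(-91796 + \frac{63}{106}\right) = \frac{293}{5} - - \frac{9730313}{106} = \frac{293}{5} + \frac{9730313}{106} = \frac{48682623}{530}$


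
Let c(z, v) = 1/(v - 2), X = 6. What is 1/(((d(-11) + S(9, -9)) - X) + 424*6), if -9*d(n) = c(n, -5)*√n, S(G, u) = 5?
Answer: 10093167/25666923692 - 63*I*√11/25666923692 ≈ 0.00039324 - 8.1407e-9*I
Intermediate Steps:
c(z, v) = 1/(-2 + v)
d(n) = √n/63 (d(n) = -√n/(9*(-2 - 5)) = -√n/(9*(-7)) = -(-1)*√n/63 = √n/63)
1/(((d(-11) + S(9, -9)) - X) + 424*6) = 1/(((√(-11)/63 + 5) - 1*6) + 424*6) = 1/((((I*√11)/63 + 5) - 6) + 2544) = 1/(((I*√11/63 + 5) - 6) + 2544) = 1/(((5 + I*√11/63) - 6) + 2544) = 1/((-1 + I*√11/63) + 2544) = 1/(2543 + I*√11/63)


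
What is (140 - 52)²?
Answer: 7744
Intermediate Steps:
(140 - 52)² = 88² = 7744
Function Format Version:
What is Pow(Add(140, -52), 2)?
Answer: 7744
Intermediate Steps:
Pow(Add(140, -52), 2) = Pow(88, 2) = 7744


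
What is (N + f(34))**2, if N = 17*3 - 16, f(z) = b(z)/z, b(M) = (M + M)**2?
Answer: 29241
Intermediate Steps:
b(M) = 4*M**2 (b(M) = (2*M)**2 = 4*M**2)
f(z) = 4*z (f(z) = (4*z**2)/z = 4*z)
N = 35 (N = 51 - 16 = 35)
(N + f(34))**2 = (35 + 4*34)**2 = (35 + 136)**2 = 171**2 = 29241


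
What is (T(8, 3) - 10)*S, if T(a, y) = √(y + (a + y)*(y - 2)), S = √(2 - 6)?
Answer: 2*I*(-10 + √14) ≈ -12.517*I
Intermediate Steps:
S = 2*I (S = √(-4) = 2*I ≈ 2.0*I)
T(a, y) = √(y + (-2 + y)*(a + y)) (T(a, y) = √(y + (a + y)*(-2 + y)) = √(y + (-2 + y)*(a + y)))
(T(8, 3) - 10)*S = (√(3² - 1*3 - 2*8 + 8*3) - 10)*(2*I) = (√(9 - 3 - 16 + 24) - 10)*(2*I) = (√14 - 10)*(2*I) = (-10 + √14)*(2*I) = 2*I*(-10 + √14)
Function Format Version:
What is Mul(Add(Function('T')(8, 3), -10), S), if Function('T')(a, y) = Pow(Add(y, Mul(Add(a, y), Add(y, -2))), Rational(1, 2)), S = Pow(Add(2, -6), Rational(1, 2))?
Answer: Mul(2, I, Add(-10, Pow(14, Rational(1, 2)))) ≈ Mul(-12.517, I)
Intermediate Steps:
S = Mul(2, I) (S = Pow(-4, Rational(1, 2)) = Mul(2, I) ≈ Mul(2.0000, I))
Function('T')(a, y) = Pow(Add(y, Mul(Add(-2, y), Add(a, y))), Rational(1, 2)) (Function('T')(a, y) = Pow(Add(y, Mul(Add(a, y), Add(-2, y))), Rational(1, 2)) = Pow(Add(y, Mul(Add(-2, y), Add(a, y))), Rational(1, 2)))
Mul(Add(Function('T')(8, 3), -10), S) = Mul(Add(Pow(Add(Pow(3, 2), Mul(-1, 3), Mul(-2, 8), Mul(8, 3)), Rational(1, 2)), -10), Mul(2, I)) = Mul(Add(Pow(Add(9, -3, -16, 24), Rational(1, 2)), -10), Mul(2, I)) = Mul(Add(Pow(14, Rational(1, 2)), -10), Mul(2, I)) = Mul(Add(-10, Pow(14, Rational(1, 2))), Mul(2, I)) = Mul(2, I, Add(-10, Pow(14, Rational(1, 2))))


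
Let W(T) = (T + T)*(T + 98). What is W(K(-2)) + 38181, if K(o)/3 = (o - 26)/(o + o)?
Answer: 43179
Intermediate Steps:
K(o) = 3*(-26 + o)/(2*o) (K(o) = 3*((o - 26)/(o + o)) = 3*((-26 + o)/((2*o))) = 3*((-26 + o)*(1/(2*o))) = 3*((-26 + o)/(2*o)) = 3*(-26 + o)/(2*o))
W(T) = 2*T*(98 + T) (W(T) = (2*T)*(98 + T) = 2*T*(98 + T))
W(K(-2)) + 38181 = 2*(3/2 - 39/(-2))*(98 + (3/2 - 39/(-2))) + 38181 = 2*(3/2 - 39*(-½))*(98 + (3/2 - 39*(-½))) + 38181 = 2*(3/2 + 39/2)*(98 + (3/2 + 39/2)) + 38181 = 2*21*(98 + 21) + 38181 = 2*21*119 + 38181 = 4998 + 38181 = 43179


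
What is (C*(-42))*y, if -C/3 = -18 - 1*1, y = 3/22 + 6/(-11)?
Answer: 10773/11 ≈ 979.36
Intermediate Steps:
y = -9/22 (y = 3*(1/22) + 6*(-1/11) = 3/22 - 6/11 = -9/22 ≈ -0.40909)
C = 57 (C = -3*(-18 - 1*1) = -3*(-18 - 1) = -3*(-19) = 57)
(C*(-42))*y = (57*(-42))*(-9/22) = -2394*(-9/22) = 10773/11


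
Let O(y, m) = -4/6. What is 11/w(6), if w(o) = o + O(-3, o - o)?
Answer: 33/16 ≈ 2.0625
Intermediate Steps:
O(y, m) = -⅔ (O(y, m) = -4*⅙ = -⅔)
w(o) = -⅔ + o (w(o) = o - ⅔ = -⅔ + o)
11/w(6) = 11/(-⅔ + 6) = 11/(16/3) = (3/16)*11 = 33/16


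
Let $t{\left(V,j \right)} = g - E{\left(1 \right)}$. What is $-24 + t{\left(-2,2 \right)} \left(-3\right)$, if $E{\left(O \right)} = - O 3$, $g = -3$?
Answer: $-24$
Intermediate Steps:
$E{\left(O \right)} = - 3 O$
$t{\left(V,j \right)} = 0$ ($t{\left(V,j \right)} = -3 - \left(-3\right) 1 = -3 - -3 = -3 + 3 = 0$)
$-24 + t{\left(-2,2 \right)} \left(-3\right) = -24 + 0 \left(-3\right) = -24 + 0 = -24$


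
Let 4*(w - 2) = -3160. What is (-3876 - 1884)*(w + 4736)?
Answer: -22740480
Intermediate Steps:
w = -788 (w = 2 + (¼)*(-3160) = 2 - 790 = -788)
(-3876 - 1884)*(w + 4736) = (-3876 - 1884)*(-788 + 4736) = -5760*3948 = -22740480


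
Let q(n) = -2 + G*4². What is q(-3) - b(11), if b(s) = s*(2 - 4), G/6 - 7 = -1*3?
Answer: 404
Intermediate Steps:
G = 24 (G = 42 + 6*(-1*3) = 42 + 6*(-3) = 42 - 18 = 24)
b(s) = -2*s (b(s) = s*(-2) = -2*s)
q(n) = 382 (q(n) = -2 + 24*4² = -2 + 24*16 = -2 + 384 = 382)
q(-3) - b(11) = 382 - (-2)*11 = 382 - 1*(-22) = 382 + 22 = 404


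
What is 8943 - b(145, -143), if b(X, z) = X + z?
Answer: 8941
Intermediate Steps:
8943 - b(145, -143) = 8943 - (145 - 143) = 8943 - 1*2 = 8943 - 2 = 8941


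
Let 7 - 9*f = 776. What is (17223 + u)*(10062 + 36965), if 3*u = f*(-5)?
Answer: 22049361382/27 ≈ 8.1664e+8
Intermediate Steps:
f = -769/9 (f = 7/9 - ⅑*776 = 7/9 - 776/9 = -769/9 ≈ -85.444)
u = 3845/27 (u = (-769/9*(-5))/3 = (⅓)*(3845/9) = 3845/27 ≈ 142.41)
(17223 + u)*(10062 + 36965) = (17223 + 3845/27)*(10062 + 36965) = (468866/27)*47027 = 22049361382/27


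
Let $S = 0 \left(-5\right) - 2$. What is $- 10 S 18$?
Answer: $360$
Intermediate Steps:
$S = -2$ ($S = 0 - 2 = -2$)
$- 10 S 18 = \left(-10\right) \left(-2\right) 18 = 20 \cdot 18 = 360$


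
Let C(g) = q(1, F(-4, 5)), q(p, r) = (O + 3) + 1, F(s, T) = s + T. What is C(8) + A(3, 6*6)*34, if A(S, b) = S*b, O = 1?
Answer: 3677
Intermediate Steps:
F(s, T) = T + s
q(p, r) = 5 (q(p, r) = (1 + 3) + 1 = 4 + 1 = 5)
C(g) = 5
C(8) + A(3, 6*6)*34 = 5 + (3*(6*6))*34 = 5 + (3*36)*34 = 5 + 108*34 = 5 + 3672 = 3677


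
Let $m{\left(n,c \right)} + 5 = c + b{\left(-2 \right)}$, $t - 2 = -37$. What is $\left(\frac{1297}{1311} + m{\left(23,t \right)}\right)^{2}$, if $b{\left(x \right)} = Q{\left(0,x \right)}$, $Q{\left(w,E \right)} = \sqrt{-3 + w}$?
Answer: $\frac{2610450286}{1718721} - \frac{102286 i \sqrt{3}}{1311} \approx 1518.8 - 135.14 i$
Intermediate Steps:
$t = -35$ ($t = 2 - 37 = -35$)
$b{\left(x \right)} = i \sqrt{3}$ ($b{\left(x \right)} = \sqrt{-3 + 0} = \sqrt{-3} = i \sqrt{3}$)
$m{\left(n,c \right)} = -5 + c + i \sqrt{3}$ ($m{\left(n,c \right)} = -5 + \left(c + i \sqrt{3}\right) = -5 + c + i \sqrt{3}$)
$\left(\frac{1297}{1311} + m{\left(23,t \right)}\right)^{2} = \left(\frac{1297}{1311} - \left(40 - i \sqrt{3}\right)\right)^{2} = \left(- \frac{51143}{1311} + i \sqrt{3}\right)^{2}$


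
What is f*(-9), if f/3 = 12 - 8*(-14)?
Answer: -3348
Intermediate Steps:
f = 372 (f = 3*(12 - 8*(-14)) = 3*(12 + 112) = 3*124 = 372)
f*(-9) = 372*(-9) = -3348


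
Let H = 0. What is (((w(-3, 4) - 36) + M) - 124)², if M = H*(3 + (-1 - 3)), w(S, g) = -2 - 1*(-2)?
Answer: 25600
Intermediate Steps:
w(S, g) = 0 (w(S, g) = -2 + 2 = 0)
M = 0 (M = 0*(3 + (-1 - 3)) = 0*(3 - 4) = 0*(-1) = 0)
(((w(-3, 4) - 36) + M) - 124)² = (((0 - 36) + 0) - 124)² = ((-36 + 0) - 124)² = (-36 - 124)² = (-160)² = 25600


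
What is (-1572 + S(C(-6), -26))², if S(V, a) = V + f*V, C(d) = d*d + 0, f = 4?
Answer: 1937664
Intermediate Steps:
C(d) = d² (C(d) = d² + 0 = d²)
S(V, a) = 5*V (S(V, a) = V + 4*V = 5*V)
(-1572 + S(C(-6), -26))² = (-1572 + 5*(-6)²)² = (-1572 + 5*36)² = (-1572 + 180)² = (-1392)² = 1937664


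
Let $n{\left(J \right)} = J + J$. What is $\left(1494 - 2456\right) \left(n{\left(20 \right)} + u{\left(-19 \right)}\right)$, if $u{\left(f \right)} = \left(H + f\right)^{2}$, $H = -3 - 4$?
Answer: $-688792$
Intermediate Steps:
$H = -7$ ($H = -3 - 4 = -7$)
$n{\left(J \right)} = 2 J$
$u{\left(f \right)} = \left(-7 + f\right)^{2}$
$\left(1494 - 2456\right) \left(n{\left(20 \right)} + u{\left(-19 \right)}\right) = \left(1494 - 2456\right) \left(2 \cdot 20 + \left(-7 - 19\right)^{2}\right) = - 962 \left(40 + \left(-26\right)^{2}\right) = - 962 \left(40 + 676\right) = \left(-962\right) 716 = -688792$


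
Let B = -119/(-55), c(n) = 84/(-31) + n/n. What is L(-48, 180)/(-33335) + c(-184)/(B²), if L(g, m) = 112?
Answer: -5393600867/14633764985 ≈ -0.36857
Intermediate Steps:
c(n) = -53/31 (c(n) = 84*(-1/31) + 1 = -84/31 + 1 = -53/31)
B = 119/55 (B = -119*(-1/55) = 119/55 ≈ 2.1636)
L(-48, 180)/(-33335) + c(-184)/(B²) = 112/(-33335) - 53/(31*((119/55)²)) = 112*(-1/33335) - 53/(31*14161/3025) = -112/33335 - 53/31*3025/14161 = -112/33335 - 160325/438991 = -5393600867/14633764985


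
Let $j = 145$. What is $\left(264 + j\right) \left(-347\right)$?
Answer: $-141923$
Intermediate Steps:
$\left(264 + j\right) \left(-347\right) = \left(264 + 145\right) \left(-347\right) = 409 \left(-347\right) = -141923$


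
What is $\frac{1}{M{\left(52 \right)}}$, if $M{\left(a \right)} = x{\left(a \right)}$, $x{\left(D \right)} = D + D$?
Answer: $\frac{1}{104} \approx 0.0096154$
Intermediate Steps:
$x{\left(D \right)} = 2 D$
$M{\left(a \right)} = 2 a$
$\frac{1}{M{\left(52 \right)}} = \frac{1}{2 \cdot 52} = \frac{1}{104}$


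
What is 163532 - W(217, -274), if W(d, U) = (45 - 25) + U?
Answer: 163786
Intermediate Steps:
W(d, U) = 20 + U
163532 - W(217, -274) = 163532 - (20 - 274) = 163532 - 1*(-254) = 163532 + 254 = 163786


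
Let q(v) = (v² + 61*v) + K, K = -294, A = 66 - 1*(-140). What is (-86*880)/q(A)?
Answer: -18920/13677 ≈ -1.3833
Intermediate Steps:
A = 206 (A = 66 + 140 = 206)
q(v) = -294 + v² + 61*v (q(v) = (v² + 61*v) - 294 = -294 + v² + 61*v)
(-86*880)/q(A) = (-86*880)/(-294 + 206² + 61*206) = -75680/(-294 + 42436 + 12566) = -75680/54708 = -75680*1/54708 = -18920/13677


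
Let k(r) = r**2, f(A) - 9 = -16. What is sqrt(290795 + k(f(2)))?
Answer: 6*sqrt(8079) ≈ 539.30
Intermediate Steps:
f(A) = -7 (f(A) = 9 - 16 = -7)
sqrt(290795 + k(f(2))) = sqrt(290795 + (-7)**2) = sqrt(290795 + 49) = sqrt(290844) = 6*sqrt(8079)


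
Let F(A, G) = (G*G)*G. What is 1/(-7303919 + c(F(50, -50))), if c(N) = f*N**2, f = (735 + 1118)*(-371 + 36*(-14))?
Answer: -1/25333984382303919 ≈ -3.9473e-17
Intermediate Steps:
F(A, G) = G**3 (F(A, G) = G**2*G = G**3)
f = -1621375 (f = 1853*(-371 - 504) = 1853*(-875) = -1621375)
c(N) = -1621375*N**2
1/(-7303919 + c(F(50, -50))) = 1/(-7303919 - 1621375*((-50)**3)**2) = 1/(-7303919 - 1621375*(-125000)**2) = 1/(-7303919 - 1621375*15625000000) = 1/(-7303919 - 25333984375000000) = 1/(-25333984382303919) = -1/25333984382303919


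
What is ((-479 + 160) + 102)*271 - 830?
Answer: -59637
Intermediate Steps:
((-479 + 160) + 102)*271 - 830 = (-319 + 102)*271 - 830 = -217*271 - 830 = -58807 - 830 = -59637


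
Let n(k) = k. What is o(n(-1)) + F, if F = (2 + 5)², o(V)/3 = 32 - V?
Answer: 148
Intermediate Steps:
o(V) = 96 - 3*V (o(V) = 3*(32 - V) = 96 - 3*V)
F = 49 (F = 7² = 49)
o(n(-1)) + F = (96 - 3*(-1)) + 49 = (96 + 3) + 49 = 99 + 49 = 148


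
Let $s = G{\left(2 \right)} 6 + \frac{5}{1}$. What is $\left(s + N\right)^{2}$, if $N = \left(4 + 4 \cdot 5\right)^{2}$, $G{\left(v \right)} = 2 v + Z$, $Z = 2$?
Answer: $380689$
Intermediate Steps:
$G{\left(v \right)} = 2 + 2 v$ ($G{\left(v \right)} = 2 v + 2 = 2 + 2 v$)
$N = 576$ ($N = \left(4 + 20\right)^{2} = 24^{2} = 576$)
$s = 41$ ($s = \left(2 + 2 \cdot 2\right) 6 + \frac{5}{1} = \left(2 + 4\right) 6 + 5 \cdot 1 = 6 \cdot 6 + 5 = 36 + 5 = 41$)
$\left(s + N\right)^{2} = \left(41 + 576\right)^{2} = 617^{2} = 380689$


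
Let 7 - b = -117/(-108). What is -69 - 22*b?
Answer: -1195/6 ≈ -199.17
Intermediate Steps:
b = 71/12 (b = 7 - (-117)/(-108) = 7 - (-117)*(-1)/108 = 7 - 1*13/12 = 7 - 13/12 = 71/12 ≈ 5.9167)
-69 - 22*b = -69 - 22*71/12 = -69 - 781/6 = -1195/6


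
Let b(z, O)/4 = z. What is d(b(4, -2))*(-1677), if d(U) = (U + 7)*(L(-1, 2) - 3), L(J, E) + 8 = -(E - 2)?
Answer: 424281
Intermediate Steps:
b(z, O) = 4*z
L(J, E) = -6 - E (L(J, E) = -8 - (E - 2) = -8 - (-2 + E) = -8 + (2 - E) = -6 - E)
d(U) = -77 - 11*U (d(U) = (U + 7)*((-6 - 1*2) - 3) = (7 + U)*((-6 - 2) - 3) = (7 + U)*(-8 - 3) = (7 + U)*(-11) = -77 - 11*U)
d(b(4, -2))*(-1677) = (-77 - 44*4)*(-1677) = (-77 - 11*16)*(-1677) = (-77 - 176)*(-1677) = -253*(-1677) = 424281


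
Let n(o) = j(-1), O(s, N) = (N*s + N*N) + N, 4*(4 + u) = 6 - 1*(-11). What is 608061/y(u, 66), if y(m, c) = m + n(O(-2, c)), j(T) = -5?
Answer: -2432244/19 ≈ -1.2801e+5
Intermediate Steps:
u = ¼ (u = -4 + (6 - 1*(-11))/4 = -4 + (6 + 11)/4 = -4 + (¼)*17 = -4 + 17/4 = ¼ ≈ 0.25000)
O(s, N) = N + N² + N*s (O(s, N) = (N*s + N²) + N = (N² + N*s) + N = N + N² + N*s)
n(o) = -5
y(m, c) = -5 + m (y(m, c) = m - 5 = -5 + m)
608061/y(u, 66) = 608061/(-5 + ¼) = 608061/(-19/4) = 608061*(-4/19) = -2432244/19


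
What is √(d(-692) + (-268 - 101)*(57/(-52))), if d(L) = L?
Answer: I*√194363/26 ≈ 16.956*I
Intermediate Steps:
√(d(-692) + (-268 - 101)*(57/(-52))) = √(-692 + (-268 - 101)*(57/(-52))) = √(-692 - 21033*(-1)/52) = √(-692 - 369*(-57/52)) = √(-692 + 21033/52) = √(-14951/52) = I*√194363/26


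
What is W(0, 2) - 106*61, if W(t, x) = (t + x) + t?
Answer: -6464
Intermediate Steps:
W(t, x) = x + 2*t
W(0, 2) - 106*61 = (2 + 2*0) - 106*61 = (2 + 0) - 6466 = 2 - 6466 = -6464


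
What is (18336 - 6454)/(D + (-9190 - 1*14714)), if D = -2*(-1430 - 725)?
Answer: -5941/9797 ≈ -0.60641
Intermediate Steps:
D = 4310 (D = -2*(-2155) = 4310)
(18336 - 6454)/(D + (-9190 - 1*14714)) = (18336 - 6454)/(4310 + (-9190 - 1*14714)) = 11882/(4310 + (-9190 - 14714)) = 11882/(4310 - 23904) = 11882/(-19594) = 11882*(-1/19594) = -5941/9797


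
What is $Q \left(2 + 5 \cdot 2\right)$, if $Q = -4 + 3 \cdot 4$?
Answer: $96$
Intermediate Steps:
$Q = 8$ ($Q = -4 + 12 = 8$)
$Q \left(2 + 5 \cdot 2\right) = 8 \left(2 + 5 \cdot 2\right) = 8 \left(2 + 10\right) = 8 \cdot 12 = 96$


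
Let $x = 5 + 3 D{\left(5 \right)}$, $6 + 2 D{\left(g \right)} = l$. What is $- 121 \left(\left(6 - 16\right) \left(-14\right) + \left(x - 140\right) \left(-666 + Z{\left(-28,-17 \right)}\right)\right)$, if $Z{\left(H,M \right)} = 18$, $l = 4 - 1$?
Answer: $-10954856$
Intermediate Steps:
$l = 3$
$D{\left(g \right)} = - \frac{3}{2}$ ($D{\left(g \right)} = -3 + \frac{1}{2} \cdot 3 = -3 + \frac{3}{2} = - \frac{3}{2}$)
$x = \frac{1}{2}$ ($x = 5 + 3 \left(- \frac{3}{2}\right) = 5 - \frac{9}{2} = \frac{1}{2} \approx 0.5$)
$- 121 \left(\left(6 - 16\right) \left(-14\right) + \left(x - 140\right) \left(-666 + Z{\left(-28,-17 \right)}\right)\right) = - 121 \left(\left(6 - 16\right) \left(-14\right) + \left(\frac{1}{2} - 140\right) \left(-666 + 18\right)\right) = - 121 \left(\left(-10\right) \left(-14\right) - -90396\right) = - 121 \left(140 + 90396\right) = \left(-121\right) 90536 = -10954856$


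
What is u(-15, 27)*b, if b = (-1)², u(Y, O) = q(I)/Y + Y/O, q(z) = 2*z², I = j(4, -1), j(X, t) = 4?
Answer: -121/45 ≈ -2.6889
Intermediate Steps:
I = 4
u(Y, O) = 32/Y + Y/O (u(Y, O) = (2*4²)/Y + Y/O = (2*16)/Y + Y/O = 32/Y + Y/O)
b = 1
u(-15, 27)*b = (32/(-15) - 15/27)*1 = (32*(-1/15) - 15*1/27)*1 = (-32/15 - 5/9)*1 = -121/45*1 = -121/45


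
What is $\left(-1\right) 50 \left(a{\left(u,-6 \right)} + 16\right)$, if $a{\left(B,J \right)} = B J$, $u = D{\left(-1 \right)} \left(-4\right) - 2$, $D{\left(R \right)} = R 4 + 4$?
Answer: $-1400$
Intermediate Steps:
$D{\left(R \right)} = 4 + 4 R$ ($D{\left(R \right)} = 4 R + 4 = 4 + 4 R$)
$u = -2$ ($u = \left(4 + 4 \left(-1\right)\right) \left(-4\right) - 2 = \left(4 - 4\right) \left(-4\right) - 2 = 0 \left(-4\right) - 2 = 0 - 2 = -2$)
$\left(-1\right) 50 \left(a{\left(u,-6 \right)} + 16\right) = \left(-1\right) 50 \left(\left(-2\right) \left(-6\right) + 16\right) = - 50 \left(12 + 16\right) = \left(-50\right) 28 = -1400$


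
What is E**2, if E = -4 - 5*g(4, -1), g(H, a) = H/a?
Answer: 256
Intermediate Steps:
E = 16 (E = -4 - 20/(-1) = -4 - 20*(-1) = -4 - 5*(-4) = -4 + 20 = 16)
E**2 = 16**2 = 256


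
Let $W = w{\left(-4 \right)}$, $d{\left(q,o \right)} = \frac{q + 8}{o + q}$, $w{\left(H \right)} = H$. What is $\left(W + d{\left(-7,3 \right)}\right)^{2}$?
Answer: $\frac{289}{16} \approx 18.063$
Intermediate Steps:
$d{\left(q,o \right)} = \frac{8 + q}{o + q}$
$W = -4$
$\left(W + d{\left(-7,3 \right)}\right)^{2} = \left(-4 + \frac{8 - 7}{3 - 7}\right)^{2} = \left(-4 + \frac{1}{-4} \cdot 1\right)^{2} = \left(-4 - \frac{1}{4}\right)^{2} = \left(- \frac{17}{4}\right)^{2} = \frac{289}{16}$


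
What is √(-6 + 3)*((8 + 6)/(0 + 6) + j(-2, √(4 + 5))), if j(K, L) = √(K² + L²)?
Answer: I*√3*(7/3 + √13) ≈ 10.286*I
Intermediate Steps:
√(-6 + 3)*((8 + 6)/(0 + 6) + j(-2, √(4 + 5))) = √(-6 + 3)*((8 + 6)/(0 + 6) + √((-2)² + (√(4 + 5))²)) = √(-3)*(14/6 + √(4 + (√9)²)) = (I*√3)*(14*(⅙) + √(4 + 3²)) = (I*√3)*(7/3 + √(4 + 9)) = (I*√3)*(7/3 + √13) = I*√3*(7/3 + √13)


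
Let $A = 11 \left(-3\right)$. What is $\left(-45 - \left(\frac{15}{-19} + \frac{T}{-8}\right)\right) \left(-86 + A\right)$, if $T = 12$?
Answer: $\frac{193137}{38} \approx 5082.6$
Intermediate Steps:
$A = -33$
$\left(-45 - \left(\frac{15}{-19} + \frac{T}{-8}\right)\right) \left(-86 + A\right) = \left(-45 - \left(\frac{15}{-19} + \frac{12}{-8}\right)\right) \left(-86 - 33\right) = \left(-45 - \left(15 \left(- \frac{1}{19}\right) + 12 \left(- \frac{1}{8}\right)\right)\right) \left(-119\right) = \left(-45 - \left(- \frac{15}{19} - \frac{3}{2}\right)\right) \left(-119\right) = \left(-45 - - \frac{87}{38}\right) \left(-119\right) = \left(-45 + \frac{87}{38}\right) \left(-119\right) = \left(- \frac{1623}{38}\right) \left(-119\right) = \frac{193137}{38}$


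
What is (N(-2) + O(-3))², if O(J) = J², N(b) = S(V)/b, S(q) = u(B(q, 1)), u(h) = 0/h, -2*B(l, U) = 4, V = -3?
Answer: 81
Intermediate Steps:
B(l, U) = -2 (B(l, U) = -½*4 = -2)
u(h) = 0
S(q) = 0
N(b) = 0 (N(b) = 0/b = 0)
(N(-2) + O(-3))² = (0 + (-3)²)² = (0 + 9)² = 9² = 81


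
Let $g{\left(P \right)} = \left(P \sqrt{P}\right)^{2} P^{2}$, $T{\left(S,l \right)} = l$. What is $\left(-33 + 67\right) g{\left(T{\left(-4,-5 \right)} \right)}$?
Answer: $-106250$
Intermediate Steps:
$g{\left(P \right)} = P^{5}$ ($g{\left(P \right)} = \left(P^{\frac{3}{2}}\right)^{2} P^{2} = P^{3} P^{2} = P^{5}$)
$\left(-33 + 67\right) g{\left(T{\left(-4,-5 \right)} \right)} = \left(-33 + 67\right) \left(-5\right)^{5} = 34 \left(-3125\right) = -106250$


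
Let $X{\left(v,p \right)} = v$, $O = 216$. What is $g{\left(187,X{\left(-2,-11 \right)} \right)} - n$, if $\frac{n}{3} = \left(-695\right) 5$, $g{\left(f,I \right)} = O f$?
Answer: $50817$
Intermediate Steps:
$g{\left(f,I \right)} = 216 f$
$n = -10425$ ($n = 3 \left(\left(-695\right) 5\right) = 3 \left(-3475\right) = -10425$)
$g{\left(187,X{\left(-2,-11 \right)} \right)} - n = 216 \cdot 187 - -10425 = 40392 + 10425 = 50817$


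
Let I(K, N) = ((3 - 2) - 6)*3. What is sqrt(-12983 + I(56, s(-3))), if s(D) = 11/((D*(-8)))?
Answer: I*sqrt(12998) ≈ 114.01*I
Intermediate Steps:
s(D) = -11/(8*D) (s(D) = 11/((-8*D)) = 11*(-1/(8*D)) = -11/(8*D))
I(K, N) = -15 (I(K, N) = (1 - 6)*3 = -5*3 = -15)
sqrt(-12983 + I(56, s(-3))) = sqrt(-12983 - 15) = sqrt(-12998) = I*sqrt(12998)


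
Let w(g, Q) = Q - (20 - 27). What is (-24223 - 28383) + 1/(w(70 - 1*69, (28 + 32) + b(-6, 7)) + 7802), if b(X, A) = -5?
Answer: -413693583/7864 ≈ -52606.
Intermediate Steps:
w(g, Q) = 7 + Q (w(g, Q) = Q - 1*(-7) = Q + 7 = 7 + Q)
(-24223 - 28383) + 1/(w(70 - 1*69, (28 + 32) + b(-6, 7)) + 7802) = (-24223 - 28383) + 1/((7 + ((28 + 32) - 5)) + 7802) = -52606 + 1/((7 + (60 - 5)) + 7802) = -52606 + 1/((7 + 55) + 7802) = -52606 + 1/(62 + 7802) = -52606 + 1/7864 = -413693583/7864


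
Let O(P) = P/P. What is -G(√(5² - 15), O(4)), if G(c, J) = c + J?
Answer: -1 - √10 ≈ -4.1623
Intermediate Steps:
O(P) = 1
G(c, J) = J + c
-G(√(5² - 15), O(4)) = -(1 + √(5² - 15)) = -(1 + √(25 - 15)) = -(1 + √10) = -1 - √10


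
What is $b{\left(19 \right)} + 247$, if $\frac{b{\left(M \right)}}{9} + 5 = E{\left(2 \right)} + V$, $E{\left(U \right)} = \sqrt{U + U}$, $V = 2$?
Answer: $238$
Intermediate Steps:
$E{\left(U \right)} = \sqrt{2} \sqrt{U}$ ($E{\left(U \right)} = \sqrt{2 U} = \sqrt{2} \sqrt{U}$)
$b{\left(M \right)} = -9$ ($b{\left(M \right)} = -45 + 9 \left(\sqrt{2} \sqrt{2} + 2\right) = -45 + 9 \left(2 + 2\right) = -45 + 9 \cdot 4 = -45 + 36 = -9$)
$b{\left(19 \right)} + 247 = -9 + 247 = 238$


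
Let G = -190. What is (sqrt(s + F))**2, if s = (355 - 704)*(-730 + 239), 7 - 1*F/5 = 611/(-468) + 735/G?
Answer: 117251191/684 ≈ 1.7142e+5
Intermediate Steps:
F = 41635/684 (F = 35 - 5*(611/(-468) + 735/(-190)) = 35 - 5*(611*(-1/468) + 735*(-1/190)) = 35 - 5*(-47/36 - 147/38) = 35 - 5*(-3539/684) = 35 + 17695/684 = 41635/684 ≈ 60.870)
s = 171359 (s = -349*(-491) = 171359)
(sqrt(s + F))**2 = (sqrt(171359 + 41635/684))**2 = (sqrt(117251191/684))**2 = (sqrt(2227772629)/114)**2 = 117251191/684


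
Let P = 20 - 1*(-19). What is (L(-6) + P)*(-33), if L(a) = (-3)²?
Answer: -1584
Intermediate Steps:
L(a) = 9
P = 39 (P = 20 + 19 = 39)
(L(-6) + P)*(-33) = (9 + 39)*(-33) = 48*(-33) = -1584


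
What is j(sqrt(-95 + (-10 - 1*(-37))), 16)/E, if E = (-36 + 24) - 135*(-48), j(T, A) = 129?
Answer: 43/2156 ≈ 0.019944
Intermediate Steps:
E = 6468 (E = -12 + 6480 = 6468)
j(sqrt(-95 + (-10 - 1*(-37))), 16)/E = 129/6468 = 129*(1/6468) = 43/2156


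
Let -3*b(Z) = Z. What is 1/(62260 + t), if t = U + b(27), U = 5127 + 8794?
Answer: 1/76172 ≈ 1.3128e-5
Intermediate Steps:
b(Z) = -Z/3
U = 13921
t = 13912 (t = 13921 - 1/3*27 = 13921 - 9 = 13912)
1/(62260 + t) = 1/(62260 + 13912) = 1/76172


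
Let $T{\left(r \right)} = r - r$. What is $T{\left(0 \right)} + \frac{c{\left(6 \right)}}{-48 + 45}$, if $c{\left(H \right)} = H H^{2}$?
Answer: $-72$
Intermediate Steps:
$c{\left(H \right)} = H^{3}$
$T{\left(r \right)} = 0$
$T{\left(0 \right)} + \frac{c{\left(6 \right)}}{-48 + 45} = 0 + \frac{6^{3}}{-48 + 45} = 0 + \frac{1}{-3} \cdot 216 = 0 - 72 = -72$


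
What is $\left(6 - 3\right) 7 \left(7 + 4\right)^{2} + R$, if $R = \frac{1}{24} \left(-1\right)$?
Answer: $\frac{60983}{24} \approx 2541.0$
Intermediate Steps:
$R = - \frac{1}{24}$ ($R = \frac{1}{24} \left(-1\right) = - \frac{1}{24} \approx -0.041667$)
$\left(6 - 3\right) 7 \left(7 + 4\right)^{2} + R = \left(6 - 3\right) 7 \left(7 + 4\right)^{2} - \frac{1}{24} = 3 \cdot 7 \cdot 11^{2} - \frac{1}{24} = 21 \cdot 121 - \frac{1}{24} = 2541 - \frac{1}{24} = \frac{60983}{24}$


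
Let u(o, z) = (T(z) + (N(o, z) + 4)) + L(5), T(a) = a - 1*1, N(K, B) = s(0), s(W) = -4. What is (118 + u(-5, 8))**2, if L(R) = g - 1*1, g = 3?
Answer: 16129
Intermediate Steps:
N(K, B) = -4
L(R) = 2 (L(R) = 3 - 1*1 = 3 - 1 = 2)
T(a) = -1 + a (T(a) = a - 1 = -1 + a)
u(o, z) = 1 + z (u(o, z) = ((-1 + z) + (-4 + 4)) + 2 = ((-1 + z) + 0) + 2 = (-1 + z) + 2 = 1 + z)
(118 + u(-5, 8))**2 = (118 + (1 + 8))**2 = (118 + 9)**2 = 127**2 = 16129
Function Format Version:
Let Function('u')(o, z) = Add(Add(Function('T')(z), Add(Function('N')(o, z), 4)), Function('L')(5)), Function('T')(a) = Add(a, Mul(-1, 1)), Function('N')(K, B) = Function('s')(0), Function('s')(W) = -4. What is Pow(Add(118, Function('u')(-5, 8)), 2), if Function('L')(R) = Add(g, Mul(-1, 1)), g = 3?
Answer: 16129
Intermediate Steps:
Function('N')(K, B) = -4
Function('L')(R) = 2 (Function('L')(R) = Add(3, Mul(-1, 1)) = Add(3, -1) = 2)
Function('T')(a) = Add(-1, a) (Function('T')(a) = Add(a, -1) = Add(-1, a))
Function('u')(o, z) = Add(1, z) (Function('u')(o, z) = Add(Add(Add(-1, z), Add(-4, 4)), 2) = Add(Add(Add(-1, z), 0), 2) = Add(Add(-1, z), 2) = Add(1, z))
Pow(Add(118, Function('u')(-5, 8)), 2) = Pow(Add(118, Add(1, 8)), 2) = Pow(Add(118, 9), 2) = Pow(127, 2) = 16129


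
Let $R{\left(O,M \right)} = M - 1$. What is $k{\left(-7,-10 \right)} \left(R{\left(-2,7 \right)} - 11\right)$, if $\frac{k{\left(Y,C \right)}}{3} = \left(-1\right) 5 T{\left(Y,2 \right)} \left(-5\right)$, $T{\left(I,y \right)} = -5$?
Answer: $1875$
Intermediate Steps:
$R{\left(O,M \right)} = -1 + M$ ($R{\left(O,M \right)} = M - 1 = -1 + M$)
$k{\left(Y,C \right)} = -375$ ($k{\left(Y,C \right)} = 3 \left(-1\right) 5 \left(-5\right) \left(-5\right) = 3 \left(-5\right) \left(-5\right) \left(-5\right) = 3 \cdot 25 \left(-5\right) = 3 \left(-125\right) = -375$)
$k{\left(-7,-10 \right)} \left(R{\left(-2,7 \right)} - 11\right) = - 375 \left(\left(-1 + 7\right) - 11\right) = - 375 \left(6 - 11\right) = \left(-375\right) \left(-5\right) = 1875$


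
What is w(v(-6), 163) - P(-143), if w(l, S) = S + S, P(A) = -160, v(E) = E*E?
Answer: 486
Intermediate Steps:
v(E) = E²
w(l, S) = 2*S
w(v(-6), 163) - P(-143) = 2*163 - 1*(-160) = 326 + 160 = 486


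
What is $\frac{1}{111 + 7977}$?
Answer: $\frac{1}{8088} \approx 0.00012364$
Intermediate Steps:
$\frac{1}{111 + 7977} = \frac{1}{8088}$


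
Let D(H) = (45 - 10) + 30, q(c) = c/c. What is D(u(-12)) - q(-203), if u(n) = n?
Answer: 64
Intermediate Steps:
q(c) = 1
D(H) = 65 (D(H) = 35 + 30 = 65)
D(u(-12)) - q(-203) = 65 - 1*1 = 65 - 1 = 64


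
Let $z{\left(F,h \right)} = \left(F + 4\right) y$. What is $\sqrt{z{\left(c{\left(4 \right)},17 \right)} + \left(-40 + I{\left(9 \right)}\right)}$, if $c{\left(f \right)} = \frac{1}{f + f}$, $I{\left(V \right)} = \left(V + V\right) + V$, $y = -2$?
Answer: $\frac{i \sqrt{85}}{2} \approx 4.6098 i$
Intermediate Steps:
$I{\left(V \right)} = 3 V$ ($I{\left(V \right)} = 2 V + V = 3 V$)
$c{\left(f \right)} = \frac{1}{2 f}$
$z{\left(F,h \right)} = -8 - 2 F$ ($z{\left(F,h \right)} = \left(F + 4\right) \left(-2\right) = \left(4 + F\right) \left(-2\right) = -8 - 2 F$)
$\sqrt{z{\left(c{\left(4 \right)},17 \right)} + \left(-40 + I{\left(9 \right)}\right)} = \sqrt{\left(-8 - 2 \frac{1}{2 \cdot 4}\right) + \left(-40 + 3 \cdot 9\right)} = \sqrt{\left(-8 - 2 \cdot \frac{1}{2} \cdot \frac{1}{4}\right) + \left(-40 + 27\right)} = \sqrt{\left(-8 - \frac{1}{4}\right) - 13} = \sqrt{- \frac{33}{4} - 13} = \sqrt{- \frac{85}{4}} = \frac{i \sqrt{85}}{2}$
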